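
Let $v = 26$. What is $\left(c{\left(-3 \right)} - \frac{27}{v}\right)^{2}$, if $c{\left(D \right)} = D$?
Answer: $\frac{11025}{676} \approx 16.309$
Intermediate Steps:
$\left(c{\left(-3 \right)} - \frac{27}{v}\right)^{2} = \left(-3 - \frac{27}{26}\right)^{2} = \left(- \frac{105}{26}\right)^{2} = \frac{11025}{676}$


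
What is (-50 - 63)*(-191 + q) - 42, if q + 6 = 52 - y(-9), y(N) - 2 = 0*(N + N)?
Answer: 16569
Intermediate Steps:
y(N) = 2 (y(N) = 2 + 0*(N + N) = 2 + 0*(2*N) = 2 + 0 = 2)
q = 44 (q = -6 + (52 - 1*2) = -6 + (52 - 2) = -6 + 50 = 44)
(-50 - 63)*(-191 + q) - 42 = (-50 - 63)*(-191 + 44) - 42 = -113*(-147) - 42 = 16611 - 42 = 16569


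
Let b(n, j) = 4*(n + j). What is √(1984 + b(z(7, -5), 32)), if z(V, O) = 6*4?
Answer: 4*√138 ≈ 46.989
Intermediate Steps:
z(V, O) = 24
b(n, j) = 4*j + 4*n (b(n, j) = 4*(j + n) = 4*j + 4*n)
√(1984 + b(z(7, -5), 32)) = √(1984 + (4*32 + 4*24)) = √(1984 + (128 + 96)) = √(1984 + 224) = √2208 = 4*√138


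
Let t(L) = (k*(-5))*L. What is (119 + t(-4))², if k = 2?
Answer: 25281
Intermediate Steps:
t(L) = -10*L (t(L) = (2*(-5))*L = -10*L)
(119 + t(-4))² = (119 - 10*(-4))² = (119 + 40)² = 159² = 25281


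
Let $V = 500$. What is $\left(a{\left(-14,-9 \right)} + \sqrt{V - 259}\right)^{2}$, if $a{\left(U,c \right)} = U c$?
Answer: $\left(126 + \sqrt{241}\right)^{2} \approx 20029.0$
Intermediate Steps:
$\left(a{\left(-14,-9 \right)} + \sqrt{V - 259}\right)^{2} = \left(\left(-14\right) \left(-9\right) + \sqrt{500 - 259}\right)^{2} = \left(126 + \sqrt{241}\right)^{2}$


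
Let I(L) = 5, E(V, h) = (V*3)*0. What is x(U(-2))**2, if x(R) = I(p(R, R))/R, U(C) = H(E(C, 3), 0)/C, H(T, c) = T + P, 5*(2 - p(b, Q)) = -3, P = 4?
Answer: 25/4 ≈ 6.2500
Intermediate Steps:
p(b, Q) = 13/5 (p(b, Q) = 2 - 1/5*(-3) = 2 + 3/5 = 13/5)
E(V, h) = 0 (E(V, h) = (3*V)*0 = 0)
H(T, c) = 4 + T (H(T, c) = T + 4 = 4 + T)
U(C) = 4/C (U(C) = (4 + 0)/C = 4/C)
x(R) = 5/R
x(U(-2))**2 = (5/((4/(-2))))**2 = (5/((4*(-1/2))))**2 = (5/(-2))**2 = (5*(-1/2))**2 = (-5/2)**2 = 25/4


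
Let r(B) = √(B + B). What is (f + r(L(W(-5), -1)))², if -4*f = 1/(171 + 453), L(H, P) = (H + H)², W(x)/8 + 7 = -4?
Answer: 385961951233/6230016 - 11*√2/78 ≈ 61952.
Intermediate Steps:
W(x) = -88 (W(x) = -56 + 8*(-4) = -56 - 32 = -88)
L(H, P) = 4*H² (L(H, P) = (2*H)² = 4*H²)
f = -1/2496 (f = -1/(4*(171 + 453)) = -¼/624 = -¼*1/624 = -1/2496 ≈ -0.00040064)
r(B) = √2*√B (r(B) = √(2*B) = √2*√B)
(f + r(L(W(-5), -1)))² = (-1/2496 + √2*√(4*(-88)²))² = (-1/2496 + √2*√(4*7744))² = (-1/2496 + √2*√30976)² = (-1/2496 + √2*176)² = (-1/2496 + 176*√2)²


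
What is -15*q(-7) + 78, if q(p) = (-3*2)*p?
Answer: -552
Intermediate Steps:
q(p) = -6*p
-15*q(-7) + 78 = -(-90)*(-7) + 78 = -15*42 + 78 = -630 + 78 = -552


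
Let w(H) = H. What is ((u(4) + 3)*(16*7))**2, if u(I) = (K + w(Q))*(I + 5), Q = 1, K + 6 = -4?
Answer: 76317696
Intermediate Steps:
K = -10 (K = -6 - 4 = -10)
u(I) = -45 - 9*I (u(I) = (-10 + 1)*(I + 5) = -9*(5 + I) = -45 - 9*I)
((u(4) + 3)*(16*7))**2 = (((-45 - 9*4) + 3)*(16*7))**2 = (((-45 - 36) + 3)*112)**2 = ((-81 + 3)*112)**2 = (-78*112)**2 = (-8736)**2 = 76317696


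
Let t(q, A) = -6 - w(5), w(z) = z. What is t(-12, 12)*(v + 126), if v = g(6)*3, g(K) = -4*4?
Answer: -858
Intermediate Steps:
t(q, A) = -11 (t(q, A) = -6 - 1*5 = -6 - 5 = -11)
g(K) = -16
v = -48 (v = -16*3 = -48)
t(-12, 12)*(v + 126) = -11*(-48 + 126) = -11*78 = -858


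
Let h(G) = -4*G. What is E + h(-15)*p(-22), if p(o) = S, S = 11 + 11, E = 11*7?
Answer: 1397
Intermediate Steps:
E = 77
S = 22
p(o) = 22
E + h(-15)*p(-22) = 77 - 4*(-15)*22 = 77 + 60*22 = 77 + 1320 = 1397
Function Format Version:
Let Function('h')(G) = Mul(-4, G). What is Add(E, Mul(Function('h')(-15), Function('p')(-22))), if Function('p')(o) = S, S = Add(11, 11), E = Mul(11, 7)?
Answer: 1397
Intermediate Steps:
E = 77
S = 22
Function('p')(o) = 22
Add(E, Mul(Function('h')(-15), Function('p')(-22))) = Add(77, Mul(Mul(-4, -15), 22)) = Add(77, Mul(60, 22)) = Add(77, 1320) = 1397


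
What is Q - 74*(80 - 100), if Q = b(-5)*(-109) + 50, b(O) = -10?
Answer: 2620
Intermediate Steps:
Q = 1140 (Q = -10*(-109) + 50 = 1090 + 50 = 1140)
Q - 74*(80 - 100) = 1140 - 74*(80 - 100) = 1140 - 74*(-20) = 1140 + 1480 = 2620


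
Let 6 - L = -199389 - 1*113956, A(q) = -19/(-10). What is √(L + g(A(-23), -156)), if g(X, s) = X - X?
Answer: √313351 ≈ 559.78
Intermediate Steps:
A(q) = 19/10 (A(q) = -19*(-⅒) = 19/10)
g(X, s) = 0
L = 313351 (L = 6 - (-199389 - 1*113956) = 6 - (-199389 - 113956) = 6 - 1*(-313345) = 6 + 313345 = 313351)
√(L + g(A(-23), -156)) = √(313351 + 0) = √313351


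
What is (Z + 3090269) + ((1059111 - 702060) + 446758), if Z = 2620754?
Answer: 6514832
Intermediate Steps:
(Z + 3090269) + ((1059111 - 702060) + 446758) = (2620754 + 3090269) + ((1059111 - 702060) + 446758) = 5711023 + (357051 + 446758) = 5711023 + 803809 = 6514832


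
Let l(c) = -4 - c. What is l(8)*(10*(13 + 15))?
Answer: -3360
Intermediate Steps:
l(8)*(10*(13 + 15)) = (-4 - 1*8)*(10*(13 + 15)) = (-4 - 8)*(10*28) = -12*280 = -3360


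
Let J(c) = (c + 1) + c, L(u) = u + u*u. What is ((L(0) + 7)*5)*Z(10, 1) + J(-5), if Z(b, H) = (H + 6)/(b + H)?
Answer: 146/11 ≈ 13.273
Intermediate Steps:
L(u) = u + u²
Z(b, H) = (6 + H)/(H + b)
J(c) = 1 + 2*c (J(c) = (1 + c) + c = 1 + 2*c)
((L(0) + 7)*5)*Z(10, 1) + J(-5) = ((0*(1 + 0) + 7)*5)*((6 + 1)/(1 + 10)) + (1 + 2*(-5)) = ((0*1 + 7)*5)*(7/11) + (1 - 10) = ((0 + 7)*5)*((1/11)*7) - 9 = (7*5)*(7/11) - 9 = 35*(7/11) - 9 = 245/11 - 9 = 146/11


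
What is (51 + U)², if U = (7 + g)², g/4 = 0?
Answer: 10000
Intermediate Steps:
g = 0 (g = 4*0 = 0)
U = 49 (U = (7 + 0)² = 7² = 49)
(51 + U)² = (51 + 49)² = 100² = 10000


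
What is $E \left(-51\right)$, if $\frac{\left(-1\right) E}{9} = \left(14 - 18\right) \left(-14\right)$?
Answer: $25704$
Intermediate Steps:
$E = -504$ ($E = - 9 \left(14 - 18\right) \left(-14\right) = - 9 \left(\left(-4\right) \left(-14\right)\right) = \left(-9\right) 56 = -504$)
$E \left(-51\right) = \left(-504\right) \left(-51\right) = 25704$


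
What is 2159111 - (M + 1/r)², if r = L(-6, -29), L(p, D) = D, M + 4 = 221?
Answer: 1776223087/841 ≈ 2.1120e+6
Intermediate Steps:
M = 217 (M = -4 + 221 = 217)
r = -29
2159111 - (M + 1/r)² = 2159111 - (217 + 1/(-29))² = 2159111 - (217 - 1/29)² = 2159111 - (6292/29)² = 2159111 - 1*39589264/841 = 2159111 - 39589264/841 = 1776223087/841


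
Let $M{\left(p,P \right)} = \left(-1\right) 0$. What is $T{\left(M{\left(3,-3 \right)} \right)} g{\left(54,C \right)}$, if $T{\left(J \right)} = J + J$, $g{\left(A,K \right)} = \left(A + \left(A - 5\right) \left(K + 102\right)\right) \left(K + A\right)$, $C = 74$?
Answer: $0$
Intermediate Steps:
$M{\left(p,P \right)} = 0$
$g{\left(A,K \right)} = \left(A + K\right) \left(A + \left(-5 + A\right) \left(102 + K\right)\right)$ ($g{\left(A,K \right)} = \left(A + \left(-5 + A\right) \left(102 + K\right)\right) \left(A + K\right) = \left(A + K\right) \left(A + \left(-5 + A\right) \left(102 + K\right)\right)$)
$T{\left(J \right)} = 2 J$
$T{\left(M{\left(3,-3 \right)} \right)} g{\left(54,C \right)} = 2 \cdot 0 \left(\left(-510\right) 54 - 37740 - 5 \cdot 74^{2} + 103 \cdot 54^{2} + 54 \cdot 74^{2} + 74 \cdot 54^{2} + 98 \cdot 54 \cdot 74\right) = 0 \left(-27540 - 37740 - 27380 + 103 \cdot 2916 + 54 \cdot 5476 + 74 \cdot 2916 + 391608\right) = 0 \left(-27540 - 37740 - 27380 + 300348 + 295704 + 215784 + 391608\right) = 0 \cdot 1110784 = 0$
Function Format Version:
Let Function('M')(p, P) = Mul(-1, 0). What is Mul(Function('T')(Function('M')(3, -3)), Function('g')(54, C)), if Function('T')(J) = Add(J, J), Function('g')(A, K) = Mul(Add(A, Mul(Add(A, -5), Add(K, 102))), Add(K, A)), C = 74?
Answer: 0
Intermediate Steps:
Function('M')(p, P) = 0
Function('g')(A, K) = Mul(Add(A, K), Add(A, Mul(Add(-5, A), Add(102, K)))) (Function('g')(A, K) = Mul(Add(A, Mul(Add(-5, A), Add(102, K))), Add(A, K)) = Mul(Add(A, K), Add(A, Mul(Add(-5, A), Add(102, K)))))
Function('T')(J) = Mul(2, J)
Mul(Function('T')(Function('M')(3, -3)), Function('g')(54, C)) = Mul(Mul(2, 0), Add(Mul(-510, 54), Mul(-510, 74), Mul(-5, Pow(74, 2)), Mul(103, Pow(54, 2)), Mul(54, Pow(74, 2)), Mul(74, Pow(54, 2)), Mul(98, 54, 74))) = Mul(0, Add(-27540, -37740, Mul(-5, 5476), Mul(103, 2916), Mul(54, 5476), Mul(74, 2916), 391608)) = Mul(0, Add(-27540, -37740, -27380, 300348, 295704, 215784, 391608)) = Mul(0, 1110784) = 0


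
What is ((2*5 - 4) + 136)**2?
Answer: 20164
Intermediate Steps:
((2*5 - 4) + 136)**2 = ((10 - 4) + 136)**2 = (6 + 136)**2 = 142**2 = 20164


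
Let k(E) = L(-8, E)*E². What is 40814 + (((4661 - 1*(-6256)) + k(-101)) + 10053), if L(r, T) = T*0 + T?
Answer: -968517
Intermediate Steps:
L(r, T) = T (L(r, T) = 0 + T = T)
k(E) = E³ (k(E) = E*E² = E³)
40814 + (((4661 - 1*(-6256)) + k(-101)) + 10053) = 40814 + (((4661 - 1*(-6256)) + (-101)³) + 10053) = 40814 + (((4661 + 6256) - 1030301) + 10053) = 40814 + ((10917 - 1030301) + 10053) = 40814 + (-1019384 + 10053) = 40814 - 1009331 = -968517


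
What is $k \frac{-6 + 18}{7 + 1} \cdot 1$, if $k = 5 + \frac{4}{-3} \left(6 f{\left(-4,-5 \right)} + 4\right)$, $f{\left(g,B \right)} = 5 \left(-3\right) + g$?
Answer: $\frac{455}{2} \approx 227.5$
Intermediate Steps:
$f{\left(g,B \right)} = -15 + g$
$k = \frac{455}{3}$ ($k = 5 + \frac{4}{-3} \left(6 \left(-15 - 4\right) + 4\right) = 5 + 4 \left(- \frac{1}{3}\right) \left(6 \left(-19\right) + 4\right) = 5 - \frac{4 \left(-114 + 4\right)}{3} = 5 - - \frac{440}{3} = 5 + \frac{440}{3} = \frac{455}{3} \approx 151.67$)
$k \frac{-6 + 18}{7 + 1} \cdot 1 = \frac{455 \frac{-6 + 18}{7 + 1}}{3} \cdot 1 = \frac{455 \cdot \frac{12}{8}}{3} \cdot 1 = \frac{455 \cdot 12 \cdot \frac{1}{8}}{3} \cdot 1 = \frac{455}{3} \cdot \frac{3}{2} \cdot 1 = \frac{455}{2} \cdot 1 = \frac{455}{2}$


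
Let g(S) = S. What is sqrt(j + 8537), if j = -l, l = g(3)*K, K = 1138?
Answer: sqrt(5123) ≈ 71.575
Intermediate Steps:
l = 3414 (l = 3*1138 = 3414)
j = -3414 (j = -1*3414 = -3414)
sqrt(j + 8537) = sqrt(-3414 + 8537) = sqrt(5123)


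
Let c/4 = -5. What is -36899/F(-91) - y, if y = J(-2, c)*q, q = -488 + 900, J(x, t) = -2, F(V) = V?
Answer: 111883/91 ≈ 1229.5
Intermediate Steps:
c = -20 (c = 4*(-5) = -20)
q = 412
y = -824 (y = -2*412 = -824)
-36899/F(-91) - y = -36899/(-91) - 1*(-824) = -36899*(-1/91) + 824 = 36899/91 + 824 = 111883/91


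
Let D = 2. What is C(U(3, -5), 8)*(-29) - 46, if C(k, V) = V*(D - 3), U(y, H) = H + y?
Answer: 186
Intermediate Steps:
C(k, V) = -V (C(k, V) = V*(2 - 3) = V*(-1) = -V)
C(U(3, -5), 8)*(-29) - 46 = -1*8*(-29) - 46 = -8*(-29) - 46 = 232 - 46 = 186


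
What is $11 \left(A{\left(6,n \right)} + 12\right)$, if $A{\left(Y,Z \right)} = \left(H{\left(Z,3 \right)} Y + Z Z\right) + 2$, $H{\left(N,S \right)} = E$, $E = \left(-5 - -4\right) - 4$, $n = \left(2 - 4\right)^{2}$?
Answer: $0$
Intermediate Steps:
$n = 4$ ($n = \left(-2\right)^{2} = 4$)
$E = -5$ ($E = \left(-5 + 4\right) - 4 = -1 - 4 = -5$)
$H{\left(N,S \right)} = -5$
$A{\left(Y,Z \right)} = 2 + Z^{2} - 5 Y$ ($A{\left(Y,Z \right)} = \left(- 5 Y + Z Z\right) + 2 = \left(- 5 Y + Z^{2}\right) + 2 = \left(Z^{2} - 5 Y\right) + 2 = 2 + Z^{2} - 5 Y$)
$11 \left(A{\left(6,n \right)} + 12\right) = 11 \left(\left(2 + 4^{2} - 30\right) + 12\right) = 11 \left(\left(2 + 16 - 30\right) + 12\right) = 11 \left(-12 + 12\right) = 11 \cdot 0 = 0$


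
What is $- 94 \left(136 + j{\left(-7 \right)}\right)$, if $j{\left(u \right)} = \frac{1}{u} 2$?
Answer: $- \frac{89300}{7} \approx -12757.0$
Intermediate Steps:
$j{\left(u \right)} = \frac{2}{u}$
$- 94 \left(136 + j{\left(-7 \right)}\right) = - 94 \left(136 + \frac{2}{-7}\right) = - 94 \left(136 + 2 \left(- \frac{1}{7}\right)\right) = - 94 \left(136 - \frac{2}{7}\right) = \left(-94\right) \frac{950}{7} = - \frac{89300}{7}$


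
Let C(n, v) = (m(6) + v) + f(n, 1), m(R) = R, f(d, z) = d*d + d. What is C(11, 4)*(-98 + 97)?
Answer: -142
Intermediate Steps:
f(d, z) = d + d**2 (f(d, z) = d**2 + d = d + d**2)
C(n, v) = 6 + v + n*(1 + n) (C(n, v) = (6 + v) + n*(1 + n) = 6 + v + n*(1 + n))
C(11, 4)*(-98 + 97) = (6 + 4 + 11*(1 + 11))*(-98 + 97) = (6 + 4 + 11*12)*(-1) = (6 + 4 + 132)*(-1) = 142*(-1) = -142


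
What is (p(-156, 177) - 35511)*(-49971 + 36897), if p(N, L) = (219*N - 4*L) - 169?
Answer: 922396848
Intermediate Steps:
p(N, L) = -169 - 4*L + 219*N (p(N, L) = (-4*L + 219*N) - 169 = -169 - 4*L + 219*N)
(p(-156, 177) - 35511)*(-49971 + 36897) = ((-169 - 4*177 + 219*(-156)) - 35511)*(-49971 + 36897) = ((-169 - 708 - 34164) - 35511)*(-13074) = (-35041 - 35511)*(-13074) = -70552*(-13074) = 922396848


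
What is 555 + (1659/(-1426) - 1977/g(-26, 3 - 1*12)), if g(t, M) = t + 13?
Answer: 13086225/18538 ≈ 705.91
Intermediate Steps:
g(t, M) = 13 + t
555 + (1659/(-1426) - 1977/g(-26, 3 - 1*12)) = 555 + (1659/(-1426) - 1977/(13 - 26)) = 555 + (1659*(-1/1426) - 1977/(-13)) = 555 + (-1659/1426 - 1977*(-1/13)) = 555 + (-1659/1426 + 1977/13) = 555 + 2797635/18538 = 13086225/18538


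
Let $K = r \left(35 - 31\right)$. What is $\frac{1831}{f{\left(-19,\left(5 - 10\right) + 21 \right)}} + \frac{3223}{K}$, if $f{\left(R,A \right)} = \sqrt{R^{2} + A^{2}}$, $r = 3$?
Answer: $\frac{3223}{12} + \frac{1831 \sqrt{617}}{617} \approx 342.3$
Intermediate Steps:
$K = 12$ ($K = 3 \left(35 - 31\right) = 3 \cdot 4 = 12$)
$f{\left(R,A \right)} = \sqrt{A^{2} + R^{2}}$
$\frac{1831}{f{\left(-19,\left(5 - 10\right) + 21 \right)}} + \frac{3223}{K} = \frac{1831}{\sqrt{\left(\left(5 - 10\right) + 21\right)^{2} + \left(-19\right)^{2}}} + \frac{3223}{12} = \frac{1831}{\sqrt{\left(-5 + 21\right)^{2} + 361}} + 3223 \cdot \frac{1}{12} = \frac{1831}{\sqrt{16^{2} + 361}} + \frac{3223}{12} = \frac{1831}{\sqrt{256 + 361}} + \frac{3223}{12} = \frac{1831}{\sqrt{617}} + \frac{3223}{12} = 1831 \frac{\sqrt{617}}{617} + \frac{3223}{12} = \frac{1831 \sqrt{617}}{617} + \frac{3223}{12} = \frac{3223}{12} + \frac{1831 \sqrt{617}}{617}$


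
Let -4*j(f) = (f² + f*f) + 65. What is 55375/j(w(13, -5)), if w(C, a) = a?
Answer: -44300/23 ≈ -1926.1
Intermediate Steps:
j(f) = -65/4 - f²/2 (j(f) = -((f² + f*f) + 65)/4 = -((f² + f²) + 65)/4 = -(2*f² + 65)/4 = -(65 + 2*f²)/4 = -65/4 - f²/2)
55375/j(w(13, -5)) = 55375/(-65/4 - ½*(-5)²) = 55375/(-65/4 - ½*25) = 55375/(-65/4 - 25/2) = 55375/(-115/4) = 55375*(-4/115) = -44300/23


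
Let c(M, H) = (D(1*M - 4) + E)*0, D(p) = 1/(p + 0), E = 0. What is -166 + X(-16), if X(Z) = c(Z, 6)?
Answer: -166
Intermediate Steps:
D(p) = 1/p
c(M, H) = 0 (c(M, H) = (1/(1*M - 4) + 0)*0 = (1/(M - 4) + 0)*0 = (1/(-4 + M) + 0)*0 = 0/(-4 + M) = 0)
X(Z) = 0
-166 + X(-16) = -166 + 0 = -166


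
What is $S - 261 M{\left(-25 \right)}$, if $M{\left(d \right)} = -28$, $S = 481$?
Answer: $7789$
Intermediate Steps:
$S - 261 M{\left(-25 \right)} = 481 - -7308 = 481 + 7308 = 7789$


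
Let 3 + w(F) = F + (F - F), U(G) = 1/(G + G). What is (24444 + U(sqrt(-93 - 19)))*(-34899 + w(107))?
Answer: -850528980 + 34795*I*sqrt(7)/56 ≈ -8.5053e+8 + 1643.9*I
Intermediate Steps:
U(G) = 1/(2*G)
w(F) = -3 + F (w(F) = -3 + (F + (F - F)) = -3 + (F + 0) = -3 + F)
(24444 + U(sqrt(-93 - 19)))*(-34899 + w(107)) = (24444 + 1/(2*(sqrt(-93 - 19))))*(-34899 + (-3 + 107)) = (24444 + 1/(2*(sqrt(-112))))*(-34899 + 104) = (24444 + 1/(2*((4*I*sqrt(7)))))*(-34795) = (24444 + (-I*sqrt(7)/28)/2)*(-34795) = (24444 - I*sqrt(7)/56)*(-34795) = -850528980 + 34795*I*sqrt(7)/56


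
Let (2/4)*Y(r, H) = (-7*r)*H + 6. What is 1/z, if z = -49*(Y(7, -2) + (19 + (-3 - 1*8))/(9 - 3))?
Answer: -3/30772 ≈ -9.7491e-5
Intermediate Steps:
Y(r, H) = 12 - 14*H*r (Y(r, H) = 2*((-7*r)*H + 6) = 2*(-7*H*r + 6) = 2*(6 - 7*H*r) = 12 - 14*H*r)
z = -30772/3 (z = -49*((12 - 14*(-2)*7) + (19 + (-3 - 1*8))/(9 - 3)) = -49*((12 + 196) + (19 + (-3 - 8))/6) = -49*(208 + (19 - 11)*(⅙)) = -49*(208 + 8*(⅙)) = -49*(208 + 4/3) = -49*628/3 = -30772/3 ≈ -10257.)
1/z = 1/(-30772/3) = -3/30772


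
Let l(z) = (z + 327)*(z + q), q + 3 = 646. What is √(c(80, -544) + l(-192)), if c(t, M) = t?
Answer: √60965 ≈ 246.91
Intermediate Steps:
q = 643 (q = -3 + 646 = 643)
l(z) = (327 + z)*(643 + z) (l(z) = (z + 327)*(z + 643) = (327 + z)*(643 + z))
√(c(80, -544) + l(-192)) = √(80 + (210261 + (-192)² + 970*(-192))) = √(80 + (210261 + 36864 - 186240)) = √(80 + 60885) = √60965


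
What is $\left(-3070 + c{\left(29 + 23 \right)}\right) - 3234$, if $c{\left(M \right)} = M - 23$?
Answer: $-6275$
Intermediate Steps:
$c{\left(M \right)} = -23 + M$
$\left(-3070 + c{\left(29 + 23 \right)}\right) - 3234 = \left(-3070 + \left(-23 + \left(29 + 23\right)\right)\right) - 3234 = \left(-3070 + \left(-23 + 52\right)\right) - 3234 = \left(-3070 + 29\right) - 3234 = -3041 - 3234 = -6275$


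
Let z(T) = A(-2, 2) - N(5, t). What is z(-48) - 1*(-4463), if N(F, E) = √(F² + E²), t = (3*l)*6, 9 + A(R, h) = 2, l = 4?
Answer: 4456 - √5209 ≈ 4383.8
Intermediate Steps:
A(R, h) = -7 (A(R, h) = -9 + 2 = -7)
t = 72 (t = (3*4)*6 = 12*6 = 72)
N(F, E) = √(E² + F²)
z(T) = -7 - √5209 (z(T) = -7 - √(72² + 5²) = -7 - √(5184 + 25) = -7 - √5209)
z(-48) - 1*(-4463) = (-7 - √5209) - 1*(-4463) = (-7 - √5209) + 4463 = 4456 - √5209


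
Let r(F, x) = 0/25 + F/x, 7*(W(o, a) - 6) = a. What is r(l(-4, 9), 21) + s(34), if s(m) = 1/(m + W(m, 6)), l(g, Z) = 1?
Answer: 433/6006 ≈ 0.072095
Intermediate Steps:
W(o, a) = 6 + a/7
s(m) = 1/(48/7 + m) (s(m) = 1/(m + (6 + (1/7)*6)) = 1/(m + (6 + 6/7)) = 1/(m + 48/7) = 1/(48/7 + m))
r(F, x) = F/x (r(F, x) = 0*(1/25) + F/x = 0 + F/x = F/x)
r(l(-4, 9), 21) + s(34) = 1/21 + 7/(48 + 7*34) = 1*(1/21) + 7/(48 + 238) = 1/21 + 7/286 = 433/6006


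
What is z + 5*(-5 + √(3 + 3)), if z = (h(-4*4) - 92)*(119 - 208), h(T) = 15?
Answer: 6828 + 5*√6 ≈ 6840.3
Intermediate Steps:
z = 6853 (z = (15 - 92)*(119 - 208) = -77*(-89) = 6853)
z + 5*(-5 + √(3 + 3)) = 6853 + 5*(-5 + √(3 + 3)) = 6853 + 5*(-5 + √6) = 6853 + (-25 + 5*√6) = 6828 + 5*√6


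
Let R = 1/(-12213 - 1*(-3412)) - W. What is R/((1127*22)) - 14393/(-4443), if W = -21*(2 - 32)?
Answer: 3116090434109/969515889342 ≈ 3.2141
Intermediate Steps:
W = 630 (W = -21*(-30) = 630)
R = -5544631/8801 (R = 1/(-12213 - 1*(-3412)) - 1*630 = 1/(-12213 + 3412) - 630 = 1/(-8801) - 630 = -1/8801 - 630 = -5544631/8801 ≈ -630.00)
R/((1127*22)) - 14393/(-4443) = -5544631/(8801*(1127*22)) - 14393/(-4443) = -5544631/8801/24794 - 14393*(-1/4443) = -5544631/8801*1/24794 + 14393/4443 = -5544631/218211994 + 14393/4443 = 3116090434109/969515889342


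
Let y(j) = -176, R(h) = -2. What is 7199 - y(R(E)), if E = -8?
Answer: 7375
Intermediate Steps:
7199 - y(R(E)) = 7199 - 1*(-176) = 7199 + 176 = 7375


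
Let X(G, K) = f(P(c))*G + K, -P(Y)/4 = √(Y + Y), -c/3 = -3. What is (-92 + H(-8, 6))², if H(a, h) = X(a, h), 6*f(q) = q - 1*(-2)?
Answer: 75364/9 - 8512*√2/3 ≈ 4361.2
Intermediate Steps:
c = 9 (c = -3*(-3) = 9)
P(Y) = -4*√2*√Y (P(Y) = -4*√(Y + Y) = -4*√2*√Y)
f(q) = ⅓ + q/6 (f(q) = (q - 1*(-2))/6 = (q + 2)/6 = (2 + q)/6 = ⅓ + q/6)
X(G, K) = K + G*(⅓ - 2*√2) (X(G, K) = (⅓ + (-4*√2*√9)/6)*G + K = (⅓ + (-4*√2*3)/6)*G + K = (⅓ + (-12*√2)/6)*G + K = (⅓ - 2*√2)*G + K = G*(⅓ - 2*√2) + K = K + G*(⅓ - 2*√2))
H(a, h) = h + a/3 - 2*a*√2
(-92 + H(-8, 6))² = (-92 + (6 + (⅓)*(-8) - 2*(-8)*√2))² = (-92 + (6 - 8/3 + 16*√2))² = (-92 + (10/3 + 16*√2))² = (-266/3 + 16*√2)²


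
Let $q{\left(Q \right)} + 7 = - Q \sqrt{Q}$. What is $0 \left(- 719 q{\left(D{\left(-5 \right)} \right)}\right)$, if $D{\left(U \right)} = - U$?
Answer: $0$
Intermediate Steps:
$q{\left(Q \right)} = -7 - Q^{\frac{3}{2}}$ ($q{\left(Q \right)} = -7 + - Q \sqrt{Q} = -7 - Q^{\frac{3}{2}}$)
$0 \left(- 719 q{\left(D{\left(-5 \right)} \right)}\right) = 0 \left(- 719 \left(-7 - \left(\left(-1\right) \left(-5\right)\right)^{\frac{3}{2}}\right)\right) = 0 \left(- 719 \left(-7 - 5^{\frac{3}{2}}\right)\right) = 0 \left(- 719 \left(-7 - 5 \sqrt{5}\right)\right) = 0 \left(5033 + 3595 \sqrt{5}\right) = 0$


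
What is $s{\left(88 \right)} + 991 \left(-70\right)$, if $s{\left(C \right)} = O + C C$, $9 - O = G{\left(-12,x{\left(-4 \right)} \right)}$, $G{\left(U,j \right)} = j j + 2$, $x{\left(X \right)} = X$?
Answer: $-61635$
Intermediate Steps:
$G{\left(U,j \right)} = 2 + j^{2}$ ($G{\left(U,j \right)} = j^{2} + 2 = 2 + j^{2}$)
$O = -9$ ($O = 9 - \left(2 + \left(-4\right)^{2}\right) = 9 - \left(2 + 16\right) = 9 - 18 = -9$)
$s{\left(C \right)} = -9 + C^{2}$ ($s{\left(C \right)} = -9 + C C = -9 + C^{2}$)
$s{\left(88 \right)} + 991 \left(-70\right) = \left(-9 + 88^{2}\right) + 991 \left(-70\right) = \left(-9 + 7744\right) - 69370 = 7735 - 69370 = -61635$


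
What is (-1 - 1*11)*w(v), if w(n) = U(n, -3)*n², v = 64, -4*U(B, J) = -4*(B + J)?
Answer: -2998272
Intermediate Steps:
U(B, J) = B + J (U(B, J) = -(-1)*(B + J) = -(-4*B - 4*J)/4 = B + J)
w(n) = n²*(-3 + n) (w(n) = (n - 3)*n² = (-3 + n)*n² = n²*(-3 + n))
(-1 - 1*11)*w(v) = (-1 - 1*11)*(64²*(-3 + 64)) = (-1 - 11)*(4096*61) = -12*249856 = -2998272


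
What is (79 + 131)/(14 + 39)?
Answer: 210/53 ≈ 3.9623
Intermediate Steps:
(79 + 131)/(14 + 39) = 210/53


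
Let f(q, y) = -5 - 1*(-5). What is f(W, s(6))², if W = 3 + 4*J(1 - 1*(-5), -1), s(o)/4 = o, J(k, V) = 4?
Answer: 0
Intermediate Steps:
s(o) = 4*o
W = 19 (W = 3 + 4*4 = 3 + 16 = 19)
f(q, y) = 0 (f(q, y) = -5 + 5 = 0)
f(W, s(6))² = 0² = 0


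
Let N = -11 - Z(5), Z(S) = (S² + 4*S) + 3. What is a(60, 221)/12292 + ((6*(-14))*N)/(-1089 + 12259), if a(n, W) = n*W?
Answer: 26129169/17162705 ≈ 1.5224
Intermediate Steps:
Z(S) = 3 + S² + 4*S
a(n, W) = W*n
N = -59 (N = -11 - (3 + 5² + 4*5) = -11 - (3 + 25 + 20) = -11 - 1*48 = -11 - 48 = -59)
a(60, 221)/12292 + ((6*(-14))*N)/(-1089 + 12259) = (221*60)/12292 + ((6*(-14))*(-59))/(-1089 + 12259) = 13260*(1/12292) - 84*(-59)/11170 = 3315/3073 + 4956*(1/11170) = 3315/3073 + 2478/5585 = 26129169/17162705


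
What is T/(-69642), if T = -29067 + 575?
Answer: 14246/34821 ≈ 0.40912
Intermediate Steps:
T = -28492
T/(-69642) = -28492/(-69642) = -28492*(-1/69642) = 14246/34821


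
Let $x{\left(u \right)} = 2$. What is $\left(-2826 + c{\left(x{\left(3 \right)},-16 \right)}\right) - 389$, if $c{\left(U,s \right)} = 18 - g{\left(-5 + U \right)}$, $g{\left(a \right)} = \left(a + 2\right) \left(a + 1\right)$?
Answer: $-3199$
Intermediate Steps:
$g{\left(a \right)} = \left(1 + a\right) \left(2 + a\right)$ ($g{\left(a \right)} = \left(2 + a\right) \left(1 + a\right) = \left(1 + a\right) \left(2 + a\right)$)
$c{\left(U,s \right)} = 31 - \left(-5 + U\right)^{2} - 3 U$ ($c{\left(U,s \right)} = 18 - \left(2 + \left(-5 + U\right)^{2} + 3 \left(-5 + U\right)\right) = 18 - \left(2 + \left(-5 + U\right)^{2} + \left(-15 + 3 U\right)\right) = 18 - \left(-13 + \left(-5 + U\right)^{2} + 3 U\right) = 31 - \left(-5 + U\right)^{2} - 3 U$)
$\left(-2826 + c{\left(x{\left(3 \right)},-16 \right)}\right) - 389 = \left(-2826 + \left(6 - 2^{2} + 7 \cdot 2\right)\right) - 389 = \left(-2826 + \left(6 - 4 + 14\right)\right) - 389 = \left(-2826 + 16\right) - 389 = -2810 - 389 = -3199$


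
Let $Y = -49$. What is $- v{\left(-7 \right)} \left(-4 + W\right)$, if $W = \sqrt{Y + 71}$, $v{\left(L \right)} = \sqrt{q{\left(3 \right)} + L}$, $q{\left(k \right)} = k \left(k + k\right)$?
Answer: $\sqrt{11} \left(4 - \sqrt{22}\right) \approx -2.2898$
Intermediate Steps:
$q{\left(k \right)} = 2 k^{2}$ ($q{\left(k \right)} = k 2 k = 2 k^{2}$)
$v{\left(L \right)} = \sqrt{18 + L}$ ($v{\left(L \right)} = \sqrt{2 \cdot 3^{2} + L} = \sqrt{2 \cdot 9 + L} = \sqrt{18 + L}$)
$W = \sqrt{22}$ ($W = \sqrt{-49 + 71} = \sqrt{22} \approx 4.6904$)
$- v{\left(-7 \right)} \left(-4 + W\right) = - \sqrt{18 - 7} \left(-4 + \sqrt{22}\right) = - \sqrt{11} \left(-4 + \sqrt{22}\right)$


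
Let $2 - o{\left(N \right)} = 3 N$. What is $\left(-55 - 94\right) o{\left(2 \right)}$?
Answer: $596$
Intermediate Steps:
$o{\left(N \right)} = 2 - 3 N$
$\left(-55 - 94\right) o{\left(2 \right)} = \left(-55 - 94\right) \left(2 - 6\right) = - 149 \left(2 - 6\right) = \left(-149\right) \left(-4\right) = 596$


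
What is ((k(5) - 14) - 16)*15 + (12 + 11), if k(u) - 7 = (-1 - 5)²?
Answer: 218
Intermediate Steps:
k(u) = 43 (k(u) = 7 + (-1 - 5)² = 7 + (-6)² = 7 + 36 = 43)
((k(5) - 14) - 16)*15 + (12 + 11) = ((43 - 14) - 16)*15 + (12 + 11) = (29 - 16)*15 + 23 = 13*15 + 23 = 195 + 23 = 218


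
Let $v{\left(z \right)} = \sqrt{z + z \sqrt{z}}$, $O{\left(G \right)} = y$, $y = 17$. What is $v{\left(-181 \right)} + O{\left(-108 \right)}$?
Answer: $17 + \sqrt{-181 - 181 i \sqrt{181}} \approx 50.622 - 36.213 i$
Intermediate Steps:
$O{\left(G \right)} = 17$
$v{\left(z \right)} = \sqrt{z + z^{\frac{3}{2}}}$
$v{\left(-181 \right)} + O{\left(-108 \right)} = \sqrt{-181 + \left(-181\right)^{\frac{3}{2}}} + 17 = \sqrt{-181 - 181 i \sqrt{181}} + 17 = 17 + \sqrt{-181 - 181 i \sqrt{181}}$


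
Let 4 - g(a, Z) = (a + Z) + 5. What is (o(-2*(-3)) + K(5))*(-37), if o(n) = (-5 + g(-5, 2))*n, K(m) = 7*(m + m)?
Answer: -1924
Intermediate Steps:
g(a, Z) = -1 - Z - a (g(a, Z) = 4 - ((a + Z) + 5) = 4 - ((Z + a) + 5) = 4 - (5 + Z + a) = 4 + (-5 - Z - a) = -1 - Z - a)
K(m) = 14*m (K(m) = 7*(2*m) = 14*m)
o(n) = -3*n (o(n) = (-5 + (-1 - 1*2 - 1*(-5)))*n = (-5 + (-1 - 2 + 5))*n = (-5 + 2)*n = -3*n)
(o(-2*(-3)) + K(5))*(-37) = (-(-6)*(-3) + 14*5)*(-37) = (-3*6 + 70)*(-37) = (-18 + 70)*(-37) = 52*(-37) = -1924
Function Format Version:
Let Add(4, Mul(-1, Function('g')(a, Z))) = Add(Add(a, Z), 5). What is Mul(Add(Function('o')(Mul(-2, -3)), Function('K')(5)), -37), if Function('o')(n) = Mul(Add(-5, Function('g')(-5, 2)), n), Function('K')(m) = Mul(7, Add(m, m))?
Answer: -1924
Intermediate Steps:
Function('g')(a, Z) = Add(-1, Mul(-1, Z), Mul(-1, a)) (Function('g')(a, Z) = Add(4, Mul(-1, Add(Add(a, Z), 5))) = Add(4, Mul(-1, Add(Add(Z, a), 5))) = Add(4, Mul(-1, Add(5, Z, a))) = Add(4, Add(-5, Mul(-1, Z), Mul(-1, a))) = Add(-1, Mul(-1, Z), Mul(-1, a)))
Function('K')(m) = Mul(14, m) (Function('K')(m) = Mul(7, Mul(2, m)) = Mul(14, m))
Function('o')(n) = Mul(-3, n) (Function('o')(n) = Mul(Add(-5, Add(-1, Mul(-1, 2), Mul(-1, -5))), n) = Mul(Add(-5, Add(-1, -2, 5)), n) = Mul(Add(-5, 2), n) = Mul(-3, n))
Mul(Add(Function('o')(Mul(-2, -3)), Function('K')(5)), -37) = Mul(Add(Mul(-3, Mul(-2, -3)), Mul(14, 5)), -37) = Mul(Add(Mul(-3, 6), 70), -37) = Mul(Add(-18, 70), -37) = Mul(52, -37) = -1924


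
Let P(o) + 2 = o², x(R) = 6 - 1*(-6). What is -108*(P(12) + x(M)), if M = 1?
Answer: -16632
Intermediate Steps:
x(R) = 12 (x(R) = 6 + 6 = 12)
P(o) = -2 + o²
-108*(P(12) + x(M)) = -108*((-2 + 12²) + 12) = -108*((-2 + 144) + 12) = -108*(142 + 12) = -108*154 = -16632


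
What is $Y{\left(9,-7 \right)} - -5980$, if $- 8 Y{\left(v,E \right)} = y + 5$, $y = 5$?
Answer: $\frac{23915}{4} \approx 5978.8$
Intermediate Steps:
$Y{\left(v,E \right)} = - \frac{5}{4}$ ($Y{\left(v,E \right)} = - \frac{5 + 5}{8} = \left(- \frac{1}{8}\right) 10 = - \frac{5}{4}$)
$Y{\left(9,-7 \right)} - -5980 = - \frac{5}{4} - -5980 = - \frac{5}{4} + 5980 = \frac{23915}{4}$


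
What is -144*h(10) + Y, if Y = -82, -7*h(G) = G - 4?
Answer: 290/7 ≈ 41.429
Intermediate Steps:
h(G) = 4/7 - G/7 (h(G) = -(G - 4)/7 = -(-4 + G)/7 = 4/7 - G/7)
-144*h(10) + Y = -144*(4/7 - ⅐*10) - 82 = -144*(4/7 - 10/7) - 82 = -144*(-6/7) - 82 = 864/7 - 82 = 290/7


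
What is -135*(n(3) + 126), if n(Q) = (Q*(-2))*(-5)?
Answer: -21060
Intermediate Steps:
n(Q) = 10*Q (n(Q) = -2*Q*(-5) = 10*Q)
-135*(n(3) + 126) = -135*(10*3 + 126) = -135*(30 + 126) = -135*156 = -21060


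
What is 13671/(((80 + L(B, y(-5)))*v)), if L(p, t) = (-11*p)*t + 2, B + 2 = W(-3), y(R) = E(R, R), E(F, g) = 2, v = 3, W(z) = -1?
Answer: 4557/148 ≈ 30.791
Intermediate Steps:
y(R) = 2
B = -3 (B = -2 - 1 = -3)
L(p, t) = 2 - 11*p*t (L(p, t) = -11*p*t + 2 = 2 - 11*p*t)
13671/(((80 + L(B, y(-5)))*v)) = 13671/(((80 + (2 - 11*(-3)*2))*3)) = 13671/(((80 + (2 + 66))*3)) = 13671/(((80 + 68)*3)) = 13671/((148*3)) = 13671/444 = 13671*(1/444) = 4557/148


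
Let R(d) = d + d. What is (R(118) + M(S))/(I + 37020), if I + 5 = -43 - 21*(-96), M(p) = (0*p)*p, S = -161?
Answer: 59/9747 ≈ 0.0060531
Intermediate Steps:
R(d) = 2*d
M(p) = 0 (M(p) = 0*p = 0)
I = 1968 (I = -5 + (-43 - 21*(-96)) = -5 + (-43 + 2016) = -5 + 1973 = 1968)
(R(118) + M(S))/(I + 37020) = (2*118 + 0)/(1968 + 37020) = (236 + 0)/38988 = 236*(1/38988) = 59/9747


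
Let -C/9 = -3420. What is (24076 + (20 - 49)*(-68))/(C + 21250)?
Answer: 1184/2365 ≈ 0.50063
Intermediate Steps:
C = 30780 (C = -9*(-3420) = 30780)
(24076 + (20 - 49)*(-68))/(C + 21250) = (24076 + (20 - 49)*(-68))/(30780 + 21250) = (24076 - 29*(-68))/52030 = (24076 + 1972)*(1/52030) = 26048*(1/52030) = 1184/2365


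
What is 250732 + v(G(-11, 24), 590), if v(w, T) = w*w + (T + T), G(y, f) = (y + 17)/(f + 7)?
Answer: 242087468/961 ≈ 2.5191e+5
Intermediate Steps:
G(y, f) = (17 + y)/(7 + f)
v(w, T) = w² + 2*T
250732 + v(G(-11, 24), 590) = 250732 + (((17 - 11)/(7 + 24))² + 2*590) = 250732 + ((6/31)² + 1180) = 250732 + (36/961 + 1180) = 250732 + 1134016/961 = 242087468/961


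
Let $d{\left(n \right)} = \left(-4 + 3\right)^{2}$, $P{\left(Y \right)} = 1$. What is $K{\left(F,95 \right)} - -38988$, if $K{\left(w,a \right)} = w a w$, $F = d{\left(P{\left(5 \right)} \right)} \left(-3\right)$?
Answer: $39843$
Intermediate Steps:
$d{\left(n \right)} = 1$ ($d{\left(n \right)} = \left(-1\right)^{2} = 1$)
$F = -3$ ($F = 1 \left(-3\right) = -3$)
$K{\left(w,a \right)} = a w^{2}$ ($K{\left(w,a \right)} = a w w = a w^{2}$)
$K{\left(F,95 \right)} - -38988 = 95 \left(-3\right)^{2} - -38988 = 95 \cdot 9 + 38988 = 855 + 38988 = 39843$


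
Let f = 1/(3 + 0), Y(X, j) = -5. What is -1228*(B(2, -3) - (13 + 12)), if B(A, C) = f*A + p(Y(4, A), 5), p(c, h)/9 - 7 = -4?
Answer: -9824/3 ≈ -3274.7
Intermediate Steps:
p(c, h) = 27 (p(c, h) = 63 + 9*(-4) = 63 - 36 = 27)
f = 1/3 ≈ 0.33333
B(A, C) = 27 + A/3 (B(A, C) = A/3 + 27 = 27 + A/3)
-1228*(B(2, -3) - (13 + 12)) = -1228*((27 + (1/3)*2) - (13 + 12)) = -1228*((27 + 2/3) - 1*25) = -1228*(83/3 - 25) = -1228*8/3 = -9824/3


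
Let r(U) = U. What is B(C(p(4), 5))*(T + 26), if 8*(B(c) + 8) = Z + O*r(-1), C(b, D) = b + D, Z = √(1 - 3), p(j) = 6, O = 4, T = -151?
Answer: 2125/2 - 125*I*√2/8 ≈ 1062.5 - 22.097*I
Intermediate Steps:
Z = I*√2 (Z = √(-2) = I*√2 ≈ 1.4142*I)
C(b, D) = D + b
B(c) = -17/2 + I*√2/8 (B(c) = -8 + (I*√2 + 4*(-1))/8 = -8 + (I*√2 - 4)/8 = -8 + (-4 + I*√2)/8 = -8 + (-½ + I*√2/8) = -17/2 + I*√2/8)
B(C(p(4), 5))*(T + 26) = (-17/2 + I*√2/8)*(-151 + 26) = (-17/2 + I*√2/8)*(-125) = 2125/2 - 125*I*√2/8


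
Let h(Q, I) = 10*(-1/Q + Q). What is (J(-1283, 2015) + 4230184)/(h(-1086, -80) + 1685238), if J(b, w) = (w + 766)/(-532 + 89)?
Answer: 1017565020933/402769955737 ≈ 2.5264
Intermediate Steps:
J(b, w) = -766/443 - w/443 (J(b, w) = (766 + w)/(-443) = (766 + w)*(-1/443) = -766/443 - w/443)
h(Q, I) = -10/Q + 10*Q (h(Q, I) = 10*(Q - 1/Q) = -10/Q + 10*Q)
(J(-1283, 2015) + 4230184)/(h(-1086, -80) + 1685238) = ((-766/443 - 1/443*2015) + 4230184)/((-10/(-1086) + 10*(-1086)) + 1685238) = ((-766/443 - 2015/443) + 4230184)/((-10*(-1/1086) - 10860) + 1685238) = (-2781/443 + 4230184)/((5/543 - 10860) + 1685238) = 1873968731/(443*(-5896975/543 + 1685238)) = 1873968731/(443*(909187259/543)) = (1873968731/443)*(543/909187259) = 1017565020933/402769955737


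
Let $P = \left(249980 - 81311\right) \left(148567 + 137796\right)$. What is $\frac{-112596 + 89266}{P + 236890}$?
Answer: $- \frac{23330}{48300797737} \approx -4.8301 \cdot 10^{-7}$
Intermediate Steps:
$P = 48300560847$ ($P = 168669 \cdot 286363 = 48300560847$)
$\frac{-112596 + 89266}{P + 236890} = \frac{-112596 + 89266}{48300560847 + 236890} = - \frac{23330}{48300797737}$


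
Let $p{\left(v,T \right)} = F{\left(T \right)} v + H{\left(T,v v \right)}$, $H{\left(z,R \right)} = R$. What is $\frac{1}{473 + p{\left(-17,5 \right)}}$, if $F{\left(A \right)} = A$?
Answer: $\frac{1}{677} \approx 0.0014771$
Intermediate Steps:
$p{\left(v,T \right)} = v^{2} + T v$ ($p{\left(v,T \right)} = T v + v v = T v + v^{2} = v^{2} + T v$)
$\frac{1}{473 + p{\left(-17,5 \right)}} = \frac{1}{473 - 17 \left(5 - 17\right)} = \frac{1}{473 - -204} = \frac{1}{473 + 204} = \frac{1}{677}$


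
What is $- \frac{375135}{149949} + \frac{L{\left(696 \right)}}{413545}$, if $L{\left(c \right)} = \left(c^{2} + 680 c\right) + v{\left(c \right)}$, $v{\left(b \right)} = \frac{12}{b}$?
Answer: $- \frac{222906440723}{1198872744630} \approx -0.18593$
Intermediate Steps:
$L{\left(c \right)} = c^{2} + \frac{12}{c} + 680 c$ ($L{\left(c \right)} = \left(c^{2} + 680 c\right) + \frac{12}{c} = c^{2} + \frac{12}{c} + 680 c$)
$- \frac{375135}{149949} + \frac{L{\left(696 \right)}}{413545} = - \frac{375135}{149949} + \frac{\frac{1}{696} \left(12 + 696^{2} \left(680 + 696\right)\right)}{413545} = \left(-375135\right) \frac{1}{149949} + \frac{12 + 484416 \cdot 1376}{696} \cdot \frac{1}{413545} = - \frac{125045}{49983} + \frac{12 + 666556416}{696} \cdot \frac{1}{413545} = - \frac{125045}{49983} + \frac{1}{696} \cdot 666556428 \cdot \frac{1}{413545} = - \frac{125045}{49983} + \frac{55546369}{58} \cdot \frac{1}{413545} = - \frac{125045}{49983} + \frac{55546369}{23985610} = - \frac{222906440723}{1198872744630}$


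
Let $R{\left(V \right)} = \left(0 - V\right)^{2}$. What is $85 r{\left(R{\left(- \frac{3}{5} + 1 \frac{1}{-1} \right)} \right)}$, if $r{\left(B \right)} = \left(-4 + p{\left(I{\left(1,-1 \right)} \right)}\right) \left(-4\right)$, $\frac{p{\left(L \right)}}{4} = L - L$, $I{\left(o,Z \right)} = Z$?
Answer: $1360$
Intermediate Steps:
$R{\left(V \right)} = V^{2}$ ($R{\left(V \right)} = \left(- V\right)^{2} = V^{2}$)
$p{\left(L \right)} = 0$ ($p{\left(L \right)} = 4 \left(L - L\right) = 4 \cdot 0 = 0$)
$r{\left(B \right)} = 16$ ($r{\left(B \right)} = \left(-4 + 0\right) \left(-4\right) = \left(-4\right) \left(-4\right) = 16$)
$85 r{\left(R{\left(- \frac{3}{5} + 1 \frac{1}{-1} \right)} \right)} = 85 \cdot 16 = 1360$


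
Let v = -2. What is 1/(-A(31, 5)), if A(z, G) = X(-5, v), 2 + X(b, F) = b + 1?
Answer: ⅙ ≈ 0.16667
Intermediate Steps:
X(b, F) = -1 + b (X(b, F) = -2 + (b + 1) = -2 + (1 + b) = -1 + b)
A(z, G) = -6 (A(z, G) = -1 - 5 = -6)
1/(-A(31, 5)) = 1/(-1*(-6)) = 1/6 = ⅙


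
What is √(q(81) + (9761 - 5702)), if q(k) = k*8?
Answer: 3*√523 ≈ 68.608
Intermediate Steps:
q(k) = 8*k
√(q(81) + (9761 - 5702)) = √(8*81 + (9761 - 5702)) = √(648 + 4059) = √4707 = 3*√523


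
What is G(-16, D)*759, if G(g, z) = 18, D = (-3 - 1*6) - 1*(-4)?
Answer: 13662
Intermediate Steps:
D = -5 (D = (-3 - 6) + 4 = -9 + 4 = -5)
G(-16, D)*759 = 18*759 = 13662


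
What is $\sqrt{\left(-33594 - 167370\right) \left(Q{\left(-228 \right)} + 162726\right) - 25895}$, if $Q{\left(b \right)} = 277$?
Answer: $i \sqrt{32757760787} \approx 1.8099 \cdot 10^{5} i$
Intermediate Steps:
$\sqrt{\left(-33594 - 167370\right) \left(Q{\left(-228 \right)} + 162726\right) - 25895} = \sqrt{\left(-33594 - 167370\right) \left(277 + 162726\right) - 25895} = \sqrt{\left(-200964\right) 163003 - 25895} = \sqrt{-32757734892 - 25895} = \sqrt{-32757760787} = i \sqrt{32757760787}$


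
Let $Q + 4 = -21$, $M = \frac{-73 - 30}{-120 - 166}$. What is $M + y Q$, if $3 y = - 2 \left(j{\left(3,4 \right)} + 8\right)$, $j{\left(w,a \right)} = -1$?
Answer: $\frac{100409}{858} \approx 117.03$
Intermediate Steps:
$M = \frac{103}{286}$ ($M = - \frac{103}{-286} = \left(-103\right) \left(- \frac{1}{286}\right) = \frac{103}{286} \approx 0.36014$)
$y = - \frac{14}{3}$ ($y = \frac{\left(-2\right) \left(-1 + 8\right)}{3} = \frac{\left(-2\right) 7}{3} = \frac{1}{3} \left(-14\right) = - \frac{14}{3} \approx -4.6667$)
$Q = -25$ ($Q = -4 - 21 = -25$)
$M + y Q = \frac{103}{286} - - \frac{350}{3} = \frac{103}{286} + \frac{350}{3} = \frac{100409}{858}$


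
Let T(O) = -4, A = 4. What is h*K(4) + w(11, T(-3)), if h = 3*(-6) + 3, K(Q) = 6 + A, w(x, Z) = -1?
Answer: -151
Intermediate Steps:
K(Q) = 10 (K(Q) = 6 + 4 = 10)
h = -15 (h = -18 + 3 = -15)
h*K(4) + w(11, T(-3)) = -15*10 - 1 = -150 - 1 = -151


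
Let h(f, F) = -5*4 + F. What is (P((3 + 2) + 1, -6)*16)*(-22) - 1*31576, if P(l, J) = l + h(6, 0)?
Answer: -26648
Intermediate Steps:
h(f, F) = -20 + F
P(l, J) = -20 + l (P(l, J) = l + (-20 + 0) = l - 20 = -20 + l)
(P((3 + 2) + 1, -6)*16)*(-22) - 1*31576 = ((-20 + ((3 + 2) + 1))*16)*(-22) - 1*31576 = ((-20 + (5 + 1))*16)*(-22) - 31576 = ((-20 + 6)*16)*(-22) - 31576 = -14*16*(-22) - 31576 = -224*(-22) - 31576 = 4928 - 31576 = -26648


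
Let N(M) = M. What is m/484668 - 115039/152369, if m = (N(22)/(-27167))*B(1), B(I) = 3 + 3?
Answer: -18032330013088/23883796410621 ≈ -0.75500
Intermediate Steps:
B(I) = 6
m = -132/27167 (m = (22/(-27167))*6 = (22*(-1/27167))*6 = -22/27167*6 = -132/27167 ≈ -0.0048588)
m/484668 - 115039/152369 = -132/27167/484668 - 115039/152369 = -132/27167*1/484668 - 115039*1/152369 = -11/1097247963 - 115039/152369 = -18032330013088/23883796410621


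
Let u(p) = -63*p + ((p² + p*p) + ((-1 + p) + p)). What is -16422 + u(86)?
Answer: -6877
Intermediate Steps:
u(p) = -1 - 61*p + 2*p² (u(p) = -63*p + ((p² + p²) + (-1 + 2*p)) = -63*p + (2*p² + (-1 + 2*p)) = -63*p + (-1 + 2*p + 2*p²) = -1 - 61*p + 2*p²)
-16422 + u(86) = -16422 + (-1 - 61*86 + 2*86²) = -16422 + (-1 - 5246 + 2*7396) = -16422 + (-1 - 5246 + 14792) = -16422 + 9545 = -6877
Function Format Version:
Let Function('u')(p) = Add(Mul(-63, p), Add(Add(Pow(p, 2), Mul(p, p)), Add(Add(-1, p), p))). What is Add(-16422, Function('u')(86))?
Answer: -6877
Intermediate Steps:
Function('u')(p) = Add(-1, Mul(-61, p), Mul(2, Pow(p, 2))) (Function('u')(p) = Add(Mul(-63, p), Add(Add(Pow(p, 2), Pow(p, 2)), Add(-1, Mul(2, p)))) = Add(Mul(-63, p), Add(Mul(2, Pow(p, 2)), Add(-1, Mul(2, p)))) = Add(Mul(-63, p), Add(-1, Mul(2, p), Mul(2, Pow(p, 2)))) = Add(-1, Mul(-61, p), Mul(2, Pow(p, 2))))
Add(-16422, Function('u')(86)) = Add(-16422, Add(-1, Mul(-61, 86), Mul(2, Pow(86, 2)))) = Add(-16422, Add(-1, -5246, Mul(2, 7396))) = Add(-16422, Add(-1, -5246, 14792)) = Add(-16422, 9545) = -6877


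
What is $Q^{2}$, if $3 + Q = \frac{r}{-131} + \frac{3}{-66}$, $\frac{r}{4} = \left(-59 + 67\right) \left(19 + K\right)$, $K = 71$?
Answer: $\frac{5203746769}{8305924} \approx 626.51$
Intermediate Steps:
$r = 2880$ ($r = 4 \left(-59 + 67\right) \left(19 + 71\right) = 4 \cdot 8 \cdot 90 = 4 \cdot 720 = 2880$)
$Q = - \frac{72137}{2882}$ ($Q = -3 + \left(\frac{2880}{-131} + \frac{3}{-66}\right) = -3 + \left(2880 \left(- \frac{1}{131}\right) + 3 \left(- \frac{1}{66}\right)\right) = -3 - \frac{63491}{2882} = - \frac{72137}{2882} \approx -25.03$)
$Q^{2} = \left(- \frac{72137}{2882}\right)^{2} = \frac{5203746769}{8305924}$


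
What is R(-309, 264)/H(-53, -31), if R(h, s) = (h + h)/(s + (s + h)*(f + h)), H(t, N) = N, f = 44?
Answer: 206/125953 ≈ 0.0016355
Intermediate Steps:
R(h, s) = 2*h/(s + (44 + h)*(h + s)) (R(h, s) = (h + h)/(s + (s + h)*(44 + h)) = (2*h)/(s + (h + s)*(44 + h)) = (2*h)/(s + (44 + h)*(h + s)) = 2*h/(s + (44 + h)*(h + s)))
R(-309, 264)/H(-53, -31) = (2*(-309)/((-309)² + 44*(-309) + 45*264 - 309*264))/(-31) = (2*(-309)/(95481 - 13596 + 11880 - 81576))*(-1/31) = (2*(-309)/12189)*(-1/31) = (2*(-309)*(1/12189))*(-1/31) = -206/4063*(-1/31) = 206/125953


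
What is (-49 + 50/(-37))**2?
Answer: 3470769/1369 ≈ 2535.3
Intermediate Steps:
(-49 + 50/(-37))**2 = (-49 + 50*(-1/37))**2 = (-49 - 50/37)**2 = (-1863/37)**2 = 3470769/1369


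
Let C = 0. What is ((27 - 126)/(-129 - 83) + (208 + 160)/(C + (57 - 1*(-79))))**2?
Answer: 130759225/12988816 ≈ 10.067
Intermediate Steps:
((27 - 126)/(-129 - 83) + (208 + 160)/(C + (57 - 1*(-79))))**2 = ((27 - 126)/(-129 - 83) + (208 + 160)/(0 + (57 - 1*(-79))))**2 = (-99/(-212) + 368/(0 + (57 + 79)))**2 = (-99*(-1/212) + 368/(0 + 136))**2 = (99/212 + 368/136)**2 = (99/212 + 368*(1/136))**2 = (99/212 + 46/17)**2 = (11435/3604)**2 = 130759225/12988816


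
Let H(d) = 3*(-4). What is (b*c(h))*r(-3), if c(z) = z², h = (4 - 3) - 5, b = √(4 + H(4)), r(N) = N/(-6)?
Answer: 16*I*√2 ≈ 22.627*I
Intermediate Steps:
H(d) = -12
r(N) = -N/6 (r(N) = N*(-⅙) = -N/6)
b = 2*I*√2 (b = √(4 - 12) = √(-8) = 2*I*√2 ≈ 2.8284*I)
h = -4 (h = 1 - 5 = -4)
(b*c(h))*r(-3) = ((2*I*√2)*(-4)²)*(-⅙*(-3)) = ((2*I*√2)*16)*(½) = (32*I*√2)*(½) = 16*I*√2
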